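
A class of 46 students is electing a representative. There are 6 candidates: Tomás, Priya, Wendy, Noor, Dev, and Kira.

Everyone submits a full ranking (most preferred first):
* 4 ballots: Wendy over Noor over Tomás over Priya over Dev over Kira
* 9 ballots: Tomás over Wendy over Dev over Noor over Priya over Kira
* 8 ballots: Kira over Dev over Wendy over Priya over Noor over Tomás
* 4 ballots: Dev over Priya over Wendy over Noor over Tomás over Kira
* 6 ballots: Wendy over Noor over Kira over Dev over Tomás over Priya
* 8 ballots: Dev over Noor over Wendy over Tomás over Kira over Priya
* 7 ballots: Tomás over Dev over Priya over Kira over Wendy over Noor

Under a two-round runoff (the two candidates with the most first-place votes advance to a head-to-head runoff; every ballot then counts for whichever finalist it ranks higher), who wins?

Round 1 first-place votes: Tomás 16, Priya 0, Wendy 10, Noor 0, Dev 12, Kira 8. Tomás and Dev advance.
Runoff: Tomás is ranked above Dev on 20 ballots, Dev above Tomás on 26.

Dev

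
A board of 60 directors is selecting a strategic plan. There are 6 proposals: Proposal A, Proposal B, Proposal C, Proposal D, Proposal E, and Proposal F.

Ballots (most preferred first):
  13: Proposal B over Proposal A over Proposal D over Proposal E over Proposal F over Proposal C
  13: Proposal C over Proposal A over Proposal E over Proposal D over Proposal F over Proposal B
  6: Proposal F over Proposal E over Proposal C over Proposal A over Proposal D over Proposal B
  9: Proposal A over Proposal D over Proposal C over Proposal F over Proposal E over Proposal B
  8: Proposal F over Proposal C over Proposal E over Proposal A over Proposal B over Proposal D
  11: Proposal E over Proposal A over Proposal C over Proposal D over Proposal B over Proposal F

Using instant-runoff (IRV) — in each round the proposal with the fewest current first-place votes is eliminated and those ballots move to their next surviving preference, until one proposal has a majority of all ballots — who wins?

Round 1: Proposal A 9, Proposal B 13, Proposal C 13, Proposal D 0, Proposal E 11, Proposal F 14. Proposal D eliminated.
Round 2: Proposal A 9, Proposal B 13, Proposal C 13, Proposal E 11, Proposal F 14. Proposal A eliminated.
Round 3: Proposal B 13, Proposal C 22, Proposal E 11, Proposal F 14. Proposal E eliminated.
Round 4: Proposal B 13, Proposal C 33, Proposal F 14. Proposal C has a majority (≥31).

Proposal C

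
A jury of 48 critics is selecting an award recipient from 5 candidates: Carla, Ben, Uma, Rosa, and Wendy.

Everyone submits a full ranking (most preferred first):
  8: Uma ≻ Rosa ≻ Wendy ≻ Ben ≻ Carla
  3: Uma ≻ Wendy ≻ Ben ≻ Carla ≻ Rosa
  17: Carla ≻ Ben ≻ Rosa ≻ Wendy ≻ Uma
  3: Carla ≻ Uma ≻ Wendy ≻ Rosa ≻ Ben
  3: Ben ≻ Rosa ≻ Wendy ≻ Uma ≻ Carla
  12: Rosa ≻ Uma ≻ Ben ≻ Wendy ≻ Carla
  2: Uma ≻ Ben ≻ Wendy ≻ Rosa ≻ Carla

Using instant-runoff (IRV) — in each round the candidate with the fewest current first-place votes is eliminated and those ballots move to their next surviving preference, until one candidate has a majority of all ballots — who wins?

Rosa

Round 1: Carla 20, Ben 3, Uma 13, Rosa 12, Wendy 0. Wendy eliminated.
Round 2: Carla 20, Ben 3, Uma 13, Rosa 12. Ben eliminated.
Round 3: Carla 20, Uma 13, Rosa 15. Uma eliminated.
Round 4: Carla 23, Rosa 25. Rosa has a majority (≥25).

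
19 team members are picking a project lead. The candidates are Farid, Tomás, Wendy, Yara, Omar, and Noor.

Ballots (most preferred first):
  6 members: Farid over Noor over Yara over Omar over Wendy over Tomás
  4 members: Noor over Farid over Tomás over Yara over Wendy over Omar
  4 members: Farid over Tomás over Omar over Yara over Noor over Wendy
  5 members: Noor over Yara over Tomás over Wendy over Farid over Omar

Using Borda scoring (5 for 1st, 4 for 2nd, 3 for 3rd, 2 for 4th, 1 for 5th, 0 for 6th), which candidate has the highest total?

Farid: 6×5 + 4×4 + 4×5 + 5×1 = 71
Tomás: 6×0 + 4×3 + 4×4 + 5×3 = 43
Wendy: 6×1 + 4×1 + 4×0 + 5×2 = 20
Yara: 6×3 + 4×2 + 4×2 + 5×4 = 54
Omar: 6×2 + 4×0 + 4×3 + 5×0 = 24
Noor: 6×4 + 4×5 + 4×1 + 5×5 = 73

Noor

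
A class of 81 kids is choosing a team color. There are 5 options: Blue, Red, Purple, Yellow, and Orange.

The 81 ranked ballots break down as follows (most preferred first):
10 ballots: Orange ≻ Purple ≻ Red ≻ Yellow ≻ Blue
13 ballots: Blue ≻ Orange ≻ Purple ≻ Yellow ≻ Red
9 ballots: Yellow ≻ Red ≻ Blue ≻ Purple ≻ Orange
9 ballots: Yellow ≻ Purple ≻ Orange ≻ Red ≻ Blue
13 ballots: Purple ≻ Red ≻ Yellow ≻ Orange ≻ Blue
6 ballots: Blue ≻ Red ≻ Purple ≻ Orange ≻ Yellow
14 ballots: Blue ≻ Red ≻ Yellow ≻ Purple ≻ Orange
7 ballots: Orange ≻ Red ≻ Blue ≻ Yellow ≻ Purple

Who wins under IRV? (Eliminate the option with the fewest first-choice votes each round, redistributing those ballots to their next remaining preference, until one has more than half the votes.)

Round 1: Blue 33, Red 0, Purple 13, Yellow 18, Orange 17. Red eliminated.
Round 2: Blue 33, Purple 13, Yellow 18, Orange 17. Purple eliminated.
Round 3: Blue 33, Yellow 31, Orange 17. Orange eliminated.
Round 4: Blue 40, Yellow 41. Yellow has a majority (≥41).

Yellow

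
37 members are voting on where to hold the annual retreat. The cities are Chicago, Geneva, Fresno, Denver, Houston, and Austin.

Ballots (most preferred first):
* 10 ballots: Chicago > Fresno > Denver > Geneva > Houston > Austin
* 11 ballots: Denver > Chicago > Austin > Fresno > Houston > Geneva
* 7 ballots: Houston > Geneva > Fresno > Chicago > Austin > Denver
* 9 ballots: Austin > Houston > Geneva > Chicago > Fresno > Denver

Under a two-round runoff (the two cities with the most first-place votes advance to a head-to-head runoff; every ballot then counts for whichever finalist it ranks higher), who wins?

Round 1 first-place votes: Chicago 10, Geneva 0, Fresno 0, Denver 11, Houston 7, Austin 9. Denver and Chicago advance.
Runoff: Denver is ranked above Chicago on 11 ballots, Chicago above Denver on 26.

Chicago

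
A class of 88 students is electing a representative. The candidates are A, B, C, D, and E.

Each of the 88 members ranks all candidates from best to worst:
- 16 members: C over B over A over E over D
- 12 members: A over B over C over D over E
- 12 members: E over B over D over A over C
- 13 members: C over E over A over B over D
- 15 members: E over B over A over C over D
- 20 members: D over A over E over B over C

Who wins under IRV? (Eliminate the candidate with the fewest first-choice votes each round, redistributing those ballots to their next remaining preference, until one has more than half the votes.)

E

Round 1: A 12, B 0, C 29, D 20, E 27. B eliminated.
Round 2: A 12, C 29, D 20, E 27. A eliminated.
Round 3: C 41, D 20, E 27. D eliminated.
Round 4: C 41, E 47. E has a majority (≥45).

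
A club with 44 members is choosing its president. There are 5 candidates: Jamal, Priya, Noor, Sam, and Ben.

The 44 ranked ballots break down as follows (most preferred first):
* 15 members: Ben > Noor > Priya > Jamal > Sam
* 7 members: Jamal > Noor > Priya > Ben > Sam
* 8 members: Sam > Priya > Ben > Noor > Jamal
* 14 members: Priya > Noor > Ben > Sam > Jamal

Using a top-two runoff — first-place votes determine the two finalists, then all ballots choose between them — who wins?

Priya

Round 1 first-place votes: Jamal 7, Priya 14, Noor 0, Sam 8, Ben 15. Ben and Priya advance.
Runoff: Ben is ranked above Priya on 15 ballots, Priya above Ben on 29.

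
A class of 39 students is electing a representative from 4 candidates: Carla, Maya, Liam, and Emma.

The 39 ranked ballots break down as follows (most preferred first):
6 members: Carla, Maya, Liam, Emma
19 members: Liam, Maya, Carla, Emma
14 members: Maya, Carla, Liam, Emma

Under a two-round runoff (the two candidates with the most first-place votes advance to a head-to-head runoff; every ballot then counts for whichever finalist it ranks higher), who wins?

Round 1 first-place votes: Carla 6, Maya 14, Liam 19, Emma 0. Liam and Maya advance.
Runoff: Liam is ranked above Maya on 19 ballots, Maya above Liam on 20.

Maya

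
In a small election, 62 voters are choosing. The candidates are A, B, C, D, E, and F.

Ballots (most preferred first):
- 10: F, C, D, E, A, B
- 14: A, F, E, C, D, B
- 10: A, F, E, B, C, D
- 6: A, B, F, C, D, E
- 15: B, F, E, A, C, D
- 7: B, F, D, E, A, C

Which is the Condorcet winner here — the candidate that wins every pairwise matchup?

F

F vs A: 32–30
F vs B: 34–28
F vs C: 62–0
F vs D: 62–0
F vs E: 62–0
F beats every other candidate.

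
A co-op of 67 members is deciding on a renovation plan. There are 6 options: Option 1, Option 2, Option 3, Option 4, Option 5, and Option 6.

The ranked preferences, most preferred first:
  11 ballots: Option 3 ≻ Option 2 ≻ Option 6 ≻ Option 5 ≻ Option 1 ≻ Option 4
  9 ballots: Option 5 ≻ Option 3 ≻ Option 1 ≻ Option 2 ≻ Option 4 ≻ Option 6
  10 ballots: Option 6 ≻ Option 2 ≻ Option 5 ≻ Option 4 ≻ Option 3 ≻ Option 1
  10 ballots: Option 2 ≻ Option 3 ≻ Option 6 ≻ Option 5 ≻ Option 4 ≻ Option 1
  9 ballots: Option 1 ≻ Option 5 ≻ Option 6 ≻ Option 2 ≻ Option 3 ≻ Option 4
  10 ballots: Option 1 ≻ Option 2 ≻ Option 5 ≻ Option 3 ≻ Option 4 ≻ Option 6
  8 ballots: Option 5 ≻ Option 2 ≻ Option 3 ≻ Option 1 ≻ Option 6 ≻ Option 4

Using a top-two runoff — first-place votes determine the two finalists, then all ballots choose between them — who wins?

Round 1 first-place votes: Option 1 19, Option 2 10, Option 3 11, Option 4 0, Option 5 17, Option 6 10. Option 1 and Option 5 advance.
Runoff: Option 1 is ranked above Option 5 on 19 ballots, Option 5 above Option 1 on 48.

Option 5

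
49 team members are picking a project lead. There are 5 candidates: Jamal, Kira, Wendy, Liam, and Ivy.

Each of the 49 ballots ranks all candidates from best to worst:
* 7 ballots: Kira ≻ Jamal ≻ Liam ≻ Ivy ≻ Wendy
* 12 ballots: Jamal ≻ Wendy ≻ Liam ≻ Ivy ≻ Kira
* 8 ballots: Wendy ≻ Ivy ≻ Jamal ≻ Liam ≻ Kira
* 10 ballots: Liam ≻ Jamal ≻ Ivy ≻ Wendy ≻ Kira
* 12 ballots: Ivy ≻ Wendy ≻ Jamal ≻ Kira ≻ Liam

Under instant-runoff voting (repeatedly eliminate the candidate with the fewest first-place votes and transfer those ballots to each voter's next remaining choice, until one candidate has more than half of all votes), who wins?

Round 1: Jamal 12, Kira 7, Wendy 8, Liam 10, Ivy 12. Kira eliminated.
Round 2: Jamal 19, Wendy 8, Liam 10, Ivy 12. Wendy eliminated.
Round 3: Jamal 19, Liam 10, Ivy 20. Liam eliminated.
Round 4: Jamal 29, Ivy 20. Jamal has a majority (≥25).

Jamal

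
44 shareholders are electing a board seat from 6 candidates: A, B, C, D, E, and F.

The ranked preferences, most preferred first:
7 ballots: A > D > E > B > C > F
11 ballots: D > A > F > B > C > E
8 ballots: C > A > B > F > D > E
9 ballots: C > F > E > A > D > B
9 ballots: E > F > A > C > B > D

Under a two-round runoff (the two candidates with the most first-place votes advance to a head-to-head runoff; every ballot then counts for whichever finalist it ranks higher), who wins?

C

Round 1 first-place votes: A 7, B 0, C 17, D 11, E 9, F 0. C and D advance.
Runoff: C is ranked above D on 26 ballots, D above C on 18.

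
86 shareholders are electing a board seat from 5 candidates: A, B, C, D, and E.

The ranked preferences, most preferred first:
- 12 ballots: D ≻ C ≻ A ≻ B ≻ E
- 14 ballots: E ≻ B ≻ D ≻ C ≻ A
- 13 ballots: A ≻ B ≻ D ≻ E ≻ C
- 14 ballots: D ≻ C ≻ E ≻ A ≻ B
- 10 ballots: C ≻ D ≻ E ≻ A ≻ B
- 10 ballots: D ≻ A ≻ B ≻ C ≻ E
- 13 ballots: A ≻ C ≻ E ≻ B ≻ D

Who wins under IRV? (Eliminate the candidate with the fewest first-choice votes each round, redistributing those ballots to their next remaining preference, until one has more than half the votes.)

Round 1: A 26, B 0, C 10, D 36, E 14. B eliminated.
Round 2: A 26, C 10, D 36, E 14. C eliminated.
Round 3: A 26, D 46, E 14. D has a majority (≥44).

D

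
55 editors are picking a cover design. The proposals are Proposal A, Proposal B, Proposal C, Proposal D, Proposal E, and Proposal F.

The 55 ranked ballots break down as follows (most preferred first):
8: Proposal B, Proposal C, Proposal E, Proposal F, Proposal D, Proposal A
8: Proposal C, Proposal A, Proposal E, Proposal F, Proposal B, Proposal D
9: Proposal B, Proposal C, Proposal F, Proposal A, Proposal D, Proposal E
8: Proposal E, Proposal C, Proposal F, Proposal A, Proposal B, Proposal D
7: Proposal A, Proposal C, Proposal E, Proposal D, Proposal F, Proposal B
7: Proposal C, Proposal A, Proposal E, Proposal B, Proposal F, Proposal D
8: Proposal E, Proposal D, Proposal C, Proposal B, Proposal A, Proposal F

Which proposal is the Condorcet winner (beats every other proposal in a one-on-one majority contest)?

Proposal C

Proposal C vs Proposal A: 48–7
Proposal C vs Proposal B: 38–17
Proposal C vs Proposal D: 47–8
Proposal C vs Proposal E: 39–16
Proposal C vs Proposal F: 55–0
Proposal C beats every other proposal.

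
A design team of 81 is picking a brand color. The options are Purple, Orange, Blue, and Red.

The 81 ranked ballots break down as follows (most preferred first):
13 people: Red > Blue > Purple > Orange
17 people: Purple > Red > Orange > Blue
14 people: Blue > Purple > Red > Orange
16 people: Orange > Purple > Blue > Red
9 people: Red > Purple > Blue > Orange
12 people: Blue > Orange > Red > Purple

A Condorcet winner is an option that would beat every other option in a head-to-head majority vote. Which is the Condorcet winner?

Purple vs Orange: 53–28
Purple vs Blue: 42–39
Purple vs Red: 47–34
Purple beats every other option.

Purple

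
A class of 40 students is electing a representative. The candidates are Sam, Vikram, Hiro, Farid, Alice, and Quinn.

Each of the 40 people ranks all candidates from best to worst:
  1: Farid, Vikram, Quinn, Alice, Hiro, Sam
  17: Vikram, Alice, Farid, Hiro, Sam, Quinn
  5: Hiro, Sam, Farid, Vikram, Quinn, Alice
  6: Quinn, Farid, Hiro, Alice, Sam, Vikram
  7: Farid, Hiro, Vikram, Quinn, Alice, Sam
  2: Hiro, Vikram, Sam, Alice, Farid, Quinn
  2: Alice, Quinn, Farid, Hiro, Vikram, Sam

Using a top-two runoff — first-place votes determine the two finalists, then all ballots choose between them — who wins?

Farid

Round 1 first-place votes: Sam 0, Vikram 17, Hiro 7, Farid 8, Alice 2, Quinn 6. Vikram and Farid advance.
Runoff: Vikram is ranked above Farid on 19 ballots, Farid above Vikram on 21.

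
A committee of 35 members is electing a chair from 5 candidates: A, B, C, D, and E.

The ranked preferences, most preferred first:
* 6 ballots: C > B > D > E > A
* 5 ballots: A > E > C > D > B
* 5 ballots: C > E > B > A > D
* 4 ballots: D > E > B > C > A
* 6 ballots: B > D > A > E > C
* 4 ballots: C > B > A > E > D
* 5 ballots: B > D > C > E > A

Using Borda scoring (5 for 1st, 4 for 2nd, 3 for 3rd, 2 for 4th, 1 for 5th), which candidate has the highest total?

A: 6×1 + 5×5 + 5×2 + 4×1 + 6×3 + 4×3 + 5×1 = 80
B: 6×4 + 5×1 + 5×3 + 4×3 + 6×5 + 4×4 + 5×5 = 127
C: 6×5 + 5×3 + 5×5 + 4×2 + 6×1 + 4×5 + 5×3 = 119
D: 6×3 + 5×2 + 5×1 + 4×5 + 6×4 + 4×1 + 5×4 = 101
E: 6×2 + 5×4 + 5×4 + 4×4 + 6×2 + 4×2 + 5×2 = 98

B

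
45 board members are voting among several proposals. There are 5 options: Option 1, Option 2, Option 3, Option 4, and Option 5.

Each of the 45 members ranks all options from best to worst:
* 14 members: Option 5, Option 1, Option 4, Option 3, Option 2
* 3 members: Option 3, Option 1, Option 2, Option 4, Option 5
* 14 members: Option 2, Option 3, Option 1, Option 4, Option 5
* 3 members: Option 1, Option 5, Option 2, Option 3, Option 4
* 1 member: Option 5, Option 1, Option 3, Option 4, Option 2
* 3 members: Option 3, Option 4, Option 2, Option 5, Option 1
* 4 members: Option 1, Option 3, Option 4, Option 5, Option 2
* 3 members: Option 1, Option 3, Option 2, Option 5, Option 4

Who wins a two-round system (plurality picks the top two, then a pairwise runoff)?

Option 2

Round 1 first-place votes: Option 1 10, Option 2 14, Option 3 6, Option 4 0, Option 5 15. Option 5 and Option 2 advance.
Runoff: Option 5 is ranked above Option 2 on 22 ballots, Option 2 above Option 5 on 23.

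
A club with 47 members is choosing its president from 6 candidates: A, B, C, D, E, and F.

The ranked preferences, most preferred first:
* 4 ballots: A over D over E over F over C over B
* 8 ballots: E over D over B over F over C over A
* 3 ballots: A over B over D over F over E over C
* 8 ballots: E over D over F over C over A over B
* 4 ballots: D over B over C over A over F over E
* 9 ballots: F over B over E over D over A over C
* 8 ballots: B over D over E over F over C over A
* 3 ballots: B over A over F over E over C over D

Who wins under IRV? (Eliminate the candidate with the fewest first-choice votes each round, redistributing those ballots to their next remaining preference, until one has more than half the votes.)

B

Round 1: A 7, B 11, C 0, D 4, E 16, F 9. C eliminated.
Round 2: A 7, B 11, D 4, E 16, F 9. D eliminated.
Round 3: A 7, B 15, E 16, F 9. A eliminated.
Round 4: B 18, E 20, F 9. F eliminated.
Round 5: B 27, E 20. B has a majority (≥24).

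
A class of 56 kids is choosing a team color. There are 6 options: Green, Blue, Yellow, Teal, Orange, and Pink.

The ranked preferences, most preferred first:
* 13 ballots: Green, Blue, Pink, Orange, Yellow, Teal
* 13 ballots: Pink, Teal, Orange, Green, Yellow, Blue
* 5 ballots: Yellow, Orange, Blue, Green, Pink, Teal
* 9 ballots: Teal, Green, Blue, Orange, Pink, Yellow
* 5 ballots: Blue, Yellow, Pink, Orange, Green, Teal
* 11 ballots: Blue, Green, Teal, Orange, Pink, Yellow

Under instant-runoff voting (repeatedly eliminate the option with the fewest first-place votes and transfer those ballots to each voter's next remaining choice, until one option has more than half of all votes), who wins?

Round 1: Green 13, Blue 16, Yellow 5, Teal 9, Orange 0, Pink 13. Orange eliminated.
Round 2: Green 13, Blue 16, Yellow 5, Teal 9, Pink 13. Yellow eliminated.
Round 3: Green 13, Blue 21, Teal 9, Pink 13. Teal eliminated.
Round 4: Green 22, Blue 21, Pink 13. Pink eliminated.
Round 5: Green 35, Blue 21. Green has a majority (≥29).

Green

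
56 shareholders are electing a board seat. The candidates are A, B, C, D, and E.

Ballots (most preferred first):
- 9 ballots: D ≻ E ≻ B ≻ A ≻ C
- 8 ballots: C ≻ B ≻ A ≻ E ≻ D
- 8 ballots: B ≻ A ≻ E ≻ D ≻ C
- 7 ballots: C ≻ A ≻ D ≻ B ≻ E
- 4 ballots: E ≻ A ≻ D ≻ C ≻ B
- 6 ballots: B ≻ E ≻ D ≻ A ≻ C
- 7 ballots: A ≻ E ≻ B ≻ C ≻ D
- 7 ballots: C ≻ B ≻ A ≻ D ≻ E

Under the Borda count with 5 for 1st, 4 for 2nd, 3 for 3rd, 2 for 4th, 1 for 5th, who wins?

B

A: 9×2 + 8×3 + 8×4 + 7×4 + 4×4 + 6×2 + 7×5 + 7×3 = 186
B: 9×3 + 8×4 + 8×5 + 7×2 + 4×1 + 6×5 + 7×3 + 7×4 = 196
C: 9×1 + 8×5 + 8×1 + 7×5 + 4×2 + 6×1 + 7×2 + 7×5 = 155
D: 9×5 + 8×1 + 8×2 + 7×3 + 4×3 + 6×3 + 7×1 + 7×2 = 141
E: 9×4 + 8×2 + 8×3 + 7×1 + 4×5 + 6×4 + 7×4 + 7×1 = 162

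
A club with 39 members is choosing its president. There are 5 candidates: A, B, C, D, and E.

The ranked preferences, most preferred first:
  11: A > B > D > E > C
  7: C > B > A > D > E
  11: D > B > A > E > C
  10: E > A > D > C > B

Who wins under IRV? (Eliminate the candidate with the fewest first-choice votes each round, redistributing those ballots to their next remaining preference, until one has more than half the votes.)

A

Round 1: A 11, B 0, C 7, D 11, E 10. B eliminated.
Round 2: A 11, C 7, D 11, E 10. C eliminated.
Round 3: A 18, D 11, E 10. E eliminated.
Round 4: A 28, D 11. A has a majority (≥20).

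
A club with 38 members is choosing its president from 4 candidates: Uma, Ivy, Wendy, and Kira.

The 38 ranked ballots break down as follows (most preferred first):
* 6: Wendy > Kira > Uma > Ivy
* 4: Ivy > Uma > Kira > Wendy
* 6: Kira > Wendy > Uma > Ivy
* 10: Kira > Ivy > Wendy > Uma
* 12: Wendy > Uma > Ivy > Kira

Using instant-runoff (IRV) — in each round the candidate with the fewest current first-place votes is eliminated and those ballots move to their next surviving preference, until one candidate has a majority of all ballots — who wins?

Kira

Round 1: Uma 0, Ivy 4, Wendy 18, Kira 16. Uma eliminated.
Round 2: Ivy 4, Wendy 18, Kira 16. Ivy eliminated.
Round 3: Wendy 18, Kira 20. Kira has a majority (≥20).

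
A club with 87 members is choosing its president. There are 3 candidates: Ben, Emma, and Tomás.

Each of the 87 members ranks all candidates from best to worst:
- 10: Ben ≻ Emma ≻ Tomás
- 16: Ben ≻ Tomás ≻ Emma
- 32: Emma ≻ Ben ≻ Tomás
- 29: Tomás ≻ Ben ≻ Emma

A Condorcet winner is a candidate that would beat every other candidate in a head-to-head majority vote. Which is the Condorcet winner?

Ben

Ben vs Emma: 55–32
Ben vs Tomás: 58–29
Ben beats every other candidate.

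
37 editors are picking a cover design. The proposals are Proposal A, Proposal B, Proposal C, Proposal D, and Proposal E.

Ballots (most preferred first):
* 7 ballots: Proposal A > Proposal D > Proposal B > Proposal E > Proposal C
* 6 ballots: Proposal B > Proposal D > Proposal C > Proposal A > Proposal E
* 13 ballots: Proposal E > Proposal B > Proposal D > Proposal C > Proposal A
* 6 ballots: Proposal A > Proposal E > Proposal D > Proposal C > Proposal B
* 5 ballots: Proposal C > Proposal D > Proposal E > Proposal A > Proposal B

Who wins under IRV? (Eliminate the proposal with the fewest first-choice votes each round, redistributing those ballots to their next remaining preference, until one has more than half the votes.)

Round 1: Proposal A 13, Proposal B 6, Proposal C 5, Proposal D 0, Proposal E 13. Proposal D eliminated.
Round 2: Proposal A 13, Proposal B 6, Proposal C 5, Proposal E 13. Proposal C eliminated.
Round 3: Proposal A 13, Proposal B 6, Proposal E 18. Proposal B eliminated.
Round 4: Proposal A 19, Proposal E 18. Proposal A has a majority (≥19).

Proposal A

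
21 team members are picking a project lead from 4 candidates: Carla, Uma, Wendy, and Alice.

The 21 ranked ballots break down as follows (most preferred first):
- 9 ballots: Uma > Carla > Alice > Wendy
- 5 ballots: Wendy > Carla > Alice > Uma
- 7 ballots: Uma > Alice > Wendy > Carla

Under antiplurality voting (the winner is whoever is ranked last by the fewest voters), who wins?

Last-place votes: Carla 7, Uma 5, Wendy 9, Alice 0.

Alice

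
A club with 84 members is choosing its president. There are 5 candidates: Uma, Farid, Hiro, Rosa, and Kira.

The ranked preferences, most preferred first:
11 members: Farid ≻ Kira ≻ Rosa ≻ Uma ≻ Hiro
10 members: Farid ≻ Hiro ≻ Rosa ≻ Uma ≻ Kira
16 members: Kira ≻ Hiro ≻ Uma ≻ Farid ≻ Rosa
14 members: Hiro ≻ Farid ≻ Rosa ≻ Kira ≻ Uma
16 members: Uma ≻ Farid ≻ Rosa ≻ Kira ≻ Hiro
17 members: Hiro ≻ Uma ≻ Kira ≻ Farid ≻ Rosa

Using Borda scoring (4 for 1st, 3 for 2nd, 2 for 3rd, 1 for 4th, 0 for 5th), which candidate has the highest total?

Uma: 11×1 + 10×1 + 16×2 + 14×0 + 16×4 + 17×3 = 168
Farid: 11×4 + 10×4 + 16×1 + 14×3 + 16×3 + 17×1 = 207
Hiro: 11×0 + 10×3 + 16×3 + 14×4 + 16×0 + 17×4 = 202
Rosa: 11×2 + 10×2 + 16×0 + 14×2 + 16×2 + 17×0 = 102
Kira: 11×3 + 10×0 + 16×4 + 14×1 + 16×1 + 17×2 = 161

Farid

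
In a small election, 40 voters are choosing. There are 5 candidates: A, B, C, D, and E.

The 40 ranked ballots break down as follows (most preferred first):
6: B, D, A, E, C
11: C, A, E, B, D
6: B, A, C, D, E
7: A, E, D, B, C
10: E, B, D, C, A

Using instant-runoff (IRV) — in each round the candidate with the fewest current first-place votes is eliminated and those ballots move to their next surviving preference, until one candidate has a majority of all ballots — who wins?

E

Round 1: A 7, B 12, C 11, D 0, E 10. D eliminated.
Round 2: A 7, B 12, C 11, E 10. A eliminated.
Round 3: B 12, C 11, E 17. C eliminated.
Round 4: B 12, E 28. E has a majority (≥21).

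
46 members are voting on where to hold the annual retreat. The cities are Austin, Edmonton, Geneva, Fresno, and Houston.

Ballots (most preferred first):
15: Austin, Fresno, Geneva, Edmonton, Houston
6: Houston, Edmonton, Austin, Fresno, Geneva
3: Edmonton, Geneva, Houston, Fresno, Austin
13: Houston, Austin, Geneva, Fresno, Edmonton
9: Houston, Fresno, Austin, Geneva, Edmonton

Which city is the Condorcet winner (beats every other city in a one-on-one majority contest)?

Houston

Houston vs Austin: 31–15
Houston vs Edmonton: 28–18
Houston vs Geneva: 28–18
Houston vs Fresno: 31–15
Houston beats every other city.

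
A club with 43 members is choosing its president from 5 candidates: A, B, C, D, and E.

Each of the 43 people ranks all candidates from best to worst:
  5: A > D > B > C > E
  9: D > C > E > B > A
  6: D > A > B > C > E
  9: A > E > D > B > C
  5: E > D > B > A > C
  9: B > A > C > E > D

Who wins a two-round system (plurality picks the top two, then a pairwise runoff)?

Round 1 first-place votes: A 14, B 9, C 0, D 15, E 5. D and A advance.
Runoff: D is ranked above A on 20 ballots, A above D on 23.

A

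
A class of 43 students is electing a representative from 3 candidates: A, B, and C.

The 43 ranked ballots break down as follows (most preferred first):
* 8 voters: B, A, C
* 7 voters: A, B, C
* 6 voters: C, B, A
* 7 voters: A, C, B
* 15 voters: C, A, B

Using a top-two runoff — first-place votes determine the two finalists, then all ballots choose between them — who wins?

A

Round 1 first-place votes: A 14, B 8, C 21. C and A advance.
Runoff: C is ranked above A on 21 ballots, A above C on 22.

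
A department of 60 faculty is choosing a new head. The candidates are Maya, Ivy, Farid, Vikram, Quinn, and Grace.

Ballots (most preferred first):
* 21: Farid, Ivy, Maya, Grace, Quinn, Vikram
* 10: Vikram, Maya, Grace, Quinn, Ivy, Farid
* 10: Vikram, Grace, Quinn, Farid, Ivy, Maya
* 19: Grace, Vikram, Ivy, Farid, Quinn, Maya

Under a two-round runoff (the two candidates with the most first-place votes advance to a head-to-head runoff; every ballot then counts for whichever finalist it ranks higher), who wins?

Vikram

Round 1 first-place votes: Maya 0, Ivy 0, Farid 21, Vikram 20, Quinn 0, Grace 19. Farid and Vikram advance.
Runoff: Farid is ranked above Vikram on 21 ballots, Vikram above Farid on 39.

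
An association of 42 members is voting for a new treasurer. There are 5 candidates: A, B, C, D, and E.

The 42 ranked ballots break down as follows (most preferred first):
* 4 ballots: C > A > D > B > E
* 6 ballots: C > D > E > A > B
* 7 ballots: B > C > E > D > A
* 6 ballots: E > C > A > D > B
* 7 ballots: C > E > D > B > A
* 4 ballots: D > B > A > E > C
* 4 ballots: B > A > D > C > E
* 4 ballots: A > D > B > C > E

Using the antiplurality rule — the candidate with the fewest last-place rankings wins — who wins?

D

Last-place votes: A 14, B 12, C 4, D 0, E 12.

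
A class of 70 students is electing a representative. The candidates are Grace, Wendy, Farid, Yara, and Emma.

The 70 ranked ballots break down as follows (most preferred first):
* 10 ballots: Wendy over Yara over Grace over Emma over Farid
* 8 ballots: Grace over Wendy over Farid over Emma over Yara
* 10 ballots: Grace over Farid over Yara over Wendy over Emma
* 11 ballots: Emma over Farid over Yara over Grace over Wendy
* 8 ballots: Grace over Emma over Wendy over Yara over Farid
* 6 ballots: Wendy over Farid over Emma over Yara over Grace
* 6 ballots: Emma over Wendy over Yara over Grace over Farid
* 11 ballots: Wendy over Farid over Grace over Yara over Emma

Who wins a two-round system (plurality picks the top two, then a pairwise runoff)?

Grace

Round 1 first-place votes: Grace 26, Wendy 27, Farid 0, Yara 0, Emma 17. Wendy and Grace advance.
Runoff: Wendy is ranked above Grace on 33 ballots, Grace above Wendy on 37.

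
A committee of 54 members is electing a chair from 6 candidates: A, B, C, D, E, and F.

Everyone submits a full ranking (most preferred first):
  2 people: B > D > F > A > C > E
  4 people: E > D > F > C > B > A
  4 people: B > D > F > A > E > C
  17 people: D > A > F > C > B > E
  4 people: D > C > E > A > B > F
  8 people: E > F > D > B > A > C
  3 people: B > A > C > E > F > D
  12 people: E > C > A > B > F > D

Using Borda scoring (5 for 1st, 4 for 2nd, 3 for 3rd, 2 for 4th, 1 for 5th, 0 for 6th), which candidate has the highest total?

D

A: 2×2 + 4×0 + 4×2 + 17×4 + 4×2 + 8×1 + 3×4 + 12×3 = 144
B: 2×5 + 4×1 + 4×5 + 17×1 + 4×1 + 8×2 + 3×5 + 12×2 = 110
C: 2×1 + 4×2 + 4×0 + 17×2 + 4×4 + 8×0 + 3×3 + 12×4 = 117
D: 2×4 + 4×4 + 4×4 + 17×5 + 4×5 + 8×3 + 3×0 + 12×0 = 169
E: 2×0 + 4×5 + 4×1 + 17×0 + 4×3 + 8×5 + 3×2 + 12×5 = 142
F: 2×3 + 4×3 + 4×3 + 17×3 + 4×0 + 8×4 + 3×1 + 12×1 = 128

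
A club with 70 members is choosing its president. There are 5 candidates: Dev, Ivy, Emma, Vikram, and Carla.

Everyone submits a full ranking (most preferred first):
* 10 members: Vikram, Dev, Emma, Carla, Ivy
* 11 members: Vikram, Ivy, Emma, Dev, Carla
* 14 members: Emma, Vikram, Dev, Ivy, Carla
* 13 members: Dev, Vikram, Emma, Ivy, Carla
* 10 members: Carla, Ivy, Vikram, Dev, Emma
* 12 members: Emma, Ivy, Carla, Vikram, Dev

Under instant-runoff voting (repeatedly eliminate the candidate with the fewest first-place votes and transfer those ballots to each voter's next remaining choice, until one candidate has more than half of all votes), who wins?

Vikram

Round 1: Dev 13, Ivy 0, Emma 26, Vikram 21, Carla 10. Ivy eliminated.
Round 2: Dev 13, Emma 26, Vikram 21, Carla 10. Carla eliminated.
Round 3: Dev 13, Emma 26, Vikram 31. Dev eliminated.
Round 4: Emma 26, Vikram 44. Vikram has a majority (≥36).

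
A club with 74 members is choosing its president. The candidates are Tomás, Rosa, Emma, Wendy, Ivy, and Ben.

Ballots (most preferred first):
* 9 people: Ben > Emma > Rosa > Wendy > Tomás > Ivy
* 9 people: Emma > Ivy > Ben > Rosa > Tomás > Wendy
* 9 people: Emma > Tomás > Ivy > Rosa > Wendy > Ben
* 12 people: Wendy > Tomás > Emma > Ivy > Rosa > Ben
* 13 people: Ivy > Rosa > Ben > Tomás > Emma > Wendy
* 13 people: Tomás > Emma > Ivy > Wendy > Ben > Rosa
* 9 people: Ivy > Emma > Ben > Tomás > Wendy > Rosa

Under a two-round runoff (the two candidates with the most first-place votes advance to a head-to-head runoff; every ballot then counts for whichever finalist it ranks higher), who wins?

Emma

Round 1 first-place votes: Tomás 13, Rosa 0, Emma 18, Wendy 12, Ivy 22, Ben 9. Ivy and Emma advance.
Runoff: Ivy is ranked above Emma on 22 ballots, Emma above Ivy on 52.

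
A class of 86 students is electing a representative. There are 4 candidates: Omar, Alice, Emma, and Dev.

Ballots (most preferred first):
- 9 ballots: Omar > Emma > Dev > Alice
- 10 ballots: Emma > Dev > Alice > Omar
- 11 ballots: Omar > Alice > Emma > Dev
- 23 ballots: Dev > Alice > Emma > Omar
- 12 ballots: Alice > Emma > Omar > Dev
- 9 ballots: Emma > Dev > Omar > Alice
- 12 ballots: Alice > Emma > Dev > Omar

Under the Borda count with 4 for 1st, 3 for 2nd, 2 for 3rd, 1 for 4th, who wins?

Omar: 9×4 + 10×1 + 11×4 + 23×1 + 12×2 + 9×2 + 12×1 = 167
Alice: 9×1 + 10×2 + 11×3 + 23×3 + 12×4 + 9×1 + 12×4 = 236
Emma: 9×3 + 10×4 + 11×2 + 23×2 + 12×3 + 9×4 + 12×3 = 243
Dev: 9×2 + 10×3 + 11×1 + 23×4 + 12×1 + 9×3 + 12×2 = 214

Emma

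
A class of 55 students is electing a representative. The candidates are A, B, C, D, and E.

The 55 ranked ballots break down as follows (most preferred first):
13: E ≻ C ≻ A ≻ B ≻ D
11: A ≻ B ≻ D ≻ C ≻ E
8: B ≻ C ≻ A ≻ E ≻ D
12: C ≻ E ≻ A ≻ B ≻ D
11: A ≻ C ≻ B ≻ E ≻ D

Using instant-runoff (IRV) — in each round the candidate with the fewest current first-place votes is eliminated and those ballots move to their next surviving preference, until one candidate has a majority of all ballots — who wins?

C

Round 1: A 22, B 8, C 12, D 0, E 13. D eliminated.
Round 2: A 22, B 8, C 12, E 13. B eliminated.
Round 3: A 22, C 20, E 13. E eliminated.
Round 4: A 22, C 33. C has a majority (≥28).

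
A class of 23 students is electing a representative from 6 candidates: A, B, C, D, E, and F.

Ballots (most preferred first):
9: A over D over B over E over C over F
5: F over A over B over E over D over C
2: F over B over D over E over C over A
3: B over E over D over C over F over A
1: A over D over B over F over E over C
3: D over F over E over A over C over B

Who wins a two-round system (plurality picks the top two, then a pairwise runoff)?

Round 1 first-place votes: A 10, B 3, C 0, D 3, E 0, F 7. A and F advance.
Runoff: A is ranked above F on 10 ballots, F above A on 13.

F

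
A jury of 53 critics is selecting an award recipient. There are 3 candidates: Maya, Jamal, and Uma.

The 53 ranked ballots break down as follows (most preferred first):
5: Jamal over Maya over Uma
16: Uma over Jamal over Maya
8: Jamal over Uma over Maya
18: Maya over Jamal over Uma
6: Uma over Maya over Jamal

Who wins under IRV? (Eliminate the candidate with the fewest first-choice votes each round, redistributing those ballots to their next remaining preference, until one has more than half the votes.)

Uma

Round 1: Maya 18, Jamal 13, Uma 22. Jamal eliminated.
Round 2: Maya 23, Uma 30. Uma has a majority (≥27).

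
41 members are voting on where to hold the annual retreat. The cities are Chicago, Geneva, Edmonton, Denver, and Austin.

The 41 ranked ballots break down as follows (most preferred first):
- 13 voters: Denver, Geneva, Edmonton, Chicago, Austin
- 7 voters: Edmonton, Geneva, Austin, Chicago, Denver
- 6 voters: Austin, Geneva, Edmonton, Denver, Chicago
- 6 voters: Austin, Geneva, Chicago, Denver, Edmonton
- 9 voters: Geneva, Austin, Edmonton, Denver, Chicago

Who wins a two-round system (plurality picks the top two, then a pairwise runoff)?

Round 1 first-place votes: Chicago 0, Geneva 9, Edmonton 7, Denver 13, Austin 12. Denver and Austin advance.
Runoff: Denver is ranked above Austin on 13 ballots, Austin above Denver on 28.

Austin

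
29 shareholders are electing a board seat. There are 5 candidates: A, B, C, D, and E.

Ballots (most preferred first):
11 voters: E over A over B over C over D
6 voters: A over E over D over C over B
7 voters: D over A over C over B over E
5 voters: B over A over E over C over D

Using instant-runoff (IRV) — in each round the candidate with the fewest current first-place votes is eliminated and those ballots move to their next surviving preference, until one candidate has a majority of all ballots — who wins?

Round 1: A 6, B 5, C 0, D 7, E 11. C eliminated.
Round 2: A 6, B 5, D 7, E 11. B eliminated.
Round 3: A 11, D 7, E 11. D eliminated.
Round 4: A 18, E 11. A has a majority (≥15).

A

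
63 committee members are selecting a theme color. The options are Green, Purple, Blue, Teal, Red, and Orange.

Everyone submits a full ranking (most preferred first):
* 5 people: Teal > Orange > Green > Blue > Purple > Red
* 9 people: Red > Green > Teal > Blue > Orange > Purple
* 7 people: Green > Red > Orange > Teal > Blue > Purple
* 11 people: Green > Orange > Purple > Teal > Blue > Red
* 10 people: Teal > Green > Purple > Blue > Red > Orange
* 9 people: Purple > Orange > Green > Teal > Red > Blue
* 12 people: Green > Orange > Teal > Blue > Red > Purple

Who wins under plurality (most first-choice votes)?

Green

First-place votes: Green 30, Purple 9, Blue 0, Teal 15, Red 9, Orange 0.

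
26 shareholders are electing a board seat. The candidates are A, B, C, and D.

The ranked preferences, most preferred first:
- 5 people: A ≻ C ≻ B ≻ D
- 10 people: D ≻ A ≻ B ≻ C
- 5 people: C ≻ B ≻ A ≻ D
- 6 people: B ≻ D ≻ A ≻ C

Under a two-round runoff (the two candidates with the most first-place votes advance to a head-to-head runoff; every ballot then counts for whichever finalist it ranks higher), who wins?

B

Round 1 first-place votes: A 5, B 6, C 5, D 10. D and B advance.
Runoff: D is ranked above B on 10 ballots, B above D on 16.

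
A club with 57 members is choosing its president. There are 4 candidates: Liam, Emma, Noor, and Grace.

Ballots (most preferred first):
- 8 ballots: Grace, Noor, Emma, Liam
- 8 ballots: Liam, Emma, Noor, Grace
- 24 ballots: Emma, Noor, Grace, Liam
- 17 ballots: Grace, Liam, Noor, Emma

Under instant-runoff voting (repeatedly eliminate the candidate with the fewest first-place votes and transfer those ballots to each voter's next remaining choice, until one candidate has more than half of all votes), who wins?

Round 1: Liam 8, Emma 24, Noor 0, Grace 25. Noor eliminated.
Round 2: Liam 8, Emma 24, Grace 25. Liam eliminated.
Round 3: Emma 32, Grace 25. Emma has a majority (≥29).

Emma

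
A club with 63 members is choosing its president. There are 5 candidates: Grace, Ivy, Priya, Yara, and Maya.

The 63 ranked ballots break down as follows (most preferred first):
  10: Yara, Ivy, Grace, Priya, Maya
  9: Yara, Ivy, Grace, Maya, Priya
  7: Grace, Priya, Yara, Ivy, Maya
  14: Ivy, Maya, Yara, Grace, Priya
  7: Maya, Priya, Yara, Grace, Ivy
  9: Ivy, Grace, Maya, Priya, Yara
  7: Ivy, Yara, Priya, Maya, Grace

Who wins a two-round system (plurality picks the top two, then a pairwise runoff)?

Yara

Round 1 first-place votes: Grace 7, Ivy 30, Priya 0, Yara 19, Maya 7. Ivy and Yara advance.
Runoff: Ivy is ranked above Yara on 30 ballots, Yara above Ivy on 33.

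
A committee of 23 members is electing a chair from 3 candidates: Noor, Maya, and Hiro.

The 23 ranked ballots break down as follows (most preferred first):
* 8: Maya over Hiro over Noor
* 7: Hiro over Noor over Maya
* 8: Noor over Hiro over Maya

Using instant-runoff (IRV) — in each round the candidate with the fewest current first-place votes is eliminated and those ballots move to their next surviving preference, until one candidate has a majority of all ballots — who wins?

Noor

Round 1: Noor 8, Maya 8, Hiro 7. Hiro eliminated.
Round 2: Noor 15, Maya 8. Noor has a majority (≥12).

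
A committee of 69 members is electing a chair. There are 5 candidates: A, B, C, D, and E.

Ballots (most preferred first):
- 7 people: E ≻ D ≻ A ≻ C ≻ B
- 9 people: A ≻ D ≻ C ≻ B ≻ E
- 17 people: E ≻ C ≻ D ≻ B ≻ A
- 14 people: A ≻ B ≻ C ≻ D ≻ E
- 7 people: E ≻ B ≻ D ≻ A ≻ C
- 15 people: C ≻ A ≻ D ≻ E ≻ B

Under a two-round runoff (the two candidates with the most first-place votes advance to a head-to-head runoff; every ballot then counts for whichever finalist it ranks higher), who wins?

Round 1 first-place votes: A 23, B 0, C 15, D 0, E 31. E and A advance.
Runoff: E is ranked above A on 31 ballots, A above E on 38.

A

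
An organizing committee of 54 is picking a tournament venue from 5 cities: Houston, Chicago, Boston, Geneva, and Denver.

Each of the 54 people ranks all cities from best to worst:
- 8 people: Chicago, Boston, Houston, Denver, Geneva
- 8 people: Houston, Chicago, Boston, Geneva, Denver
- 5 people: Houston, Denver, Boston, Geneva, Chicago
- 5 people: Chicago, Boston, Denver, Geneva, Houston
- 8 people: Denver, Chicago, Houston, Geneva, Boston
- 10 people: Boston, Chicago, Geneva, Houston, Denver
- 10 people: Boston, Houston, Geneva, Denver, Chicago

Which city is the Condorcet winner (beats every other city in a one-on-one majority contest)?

Chicago vs Houston: 31–23
Chicago vs Boston: 29–25
Chicago vs Geneva: 39–15
Chicago vs Denver: 31–23
Chicago beats every other city.

Chicago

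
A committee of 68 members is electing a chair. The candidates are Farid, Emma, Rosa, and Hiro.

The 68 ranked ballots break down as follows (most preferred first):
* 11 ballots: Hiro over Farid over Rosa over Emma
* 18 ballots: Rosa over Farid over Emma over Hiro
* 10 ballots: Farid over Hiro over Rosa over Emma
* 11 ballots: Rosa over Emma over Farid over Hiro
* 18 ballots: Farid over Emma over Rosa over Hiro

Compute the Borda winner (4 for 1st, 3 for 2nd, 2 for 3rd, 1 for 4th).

Farid

Farid: 11×3 + 18×3 + 10×4 + 11×2 + 18×4 = 221
Emma: 11×1 + 18×2 + 10×1 + 11×3 + 18×3 = 144
Rosa: 11×2 + 18×4 + 10×2 + 11×4 + 18×2 = 194
Hiro: 11×4 + 18×1 + 10×3 + 11×1 + 18×1 = 121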